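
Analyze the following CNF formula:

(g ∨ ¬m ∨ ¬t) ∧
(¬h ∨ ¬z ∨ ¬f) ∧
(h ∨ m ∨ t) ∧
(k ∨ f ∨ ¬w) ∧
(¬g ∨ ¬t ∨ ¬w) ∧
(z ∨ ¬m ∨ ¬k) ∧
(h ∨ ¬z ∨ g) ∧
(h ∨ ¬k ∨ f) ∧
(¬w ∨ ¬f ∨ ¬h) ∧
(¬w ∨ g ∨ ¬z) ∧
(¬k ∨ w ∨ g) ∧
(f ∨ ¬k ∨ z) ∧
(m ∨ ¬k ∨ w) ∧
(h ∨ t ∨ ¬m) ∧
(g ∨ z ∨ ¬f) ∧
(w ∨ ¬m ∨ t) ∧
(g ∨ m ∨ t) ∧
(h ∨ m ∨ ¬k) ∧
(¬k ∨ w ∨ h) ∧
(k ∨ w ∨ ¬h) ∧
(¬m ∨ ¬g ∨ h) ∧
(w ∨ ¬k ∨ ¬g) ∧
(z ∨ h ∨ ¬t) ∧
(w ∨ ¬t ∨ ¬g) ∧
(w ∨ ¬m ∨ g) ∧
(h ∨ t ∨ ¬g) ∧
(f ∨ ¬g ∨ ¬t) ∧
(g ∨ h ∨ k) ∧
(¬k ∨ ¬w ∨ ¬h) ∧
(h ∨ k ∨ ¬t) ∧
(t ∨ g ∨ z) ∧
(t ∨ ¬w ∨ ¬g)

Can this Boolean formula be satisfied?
No

No, the formula is not satisfiable.

No assignment of truth values to the variables can make all 32 clauses true simultaneously.

The formula is UNSAT (unsatisfiable).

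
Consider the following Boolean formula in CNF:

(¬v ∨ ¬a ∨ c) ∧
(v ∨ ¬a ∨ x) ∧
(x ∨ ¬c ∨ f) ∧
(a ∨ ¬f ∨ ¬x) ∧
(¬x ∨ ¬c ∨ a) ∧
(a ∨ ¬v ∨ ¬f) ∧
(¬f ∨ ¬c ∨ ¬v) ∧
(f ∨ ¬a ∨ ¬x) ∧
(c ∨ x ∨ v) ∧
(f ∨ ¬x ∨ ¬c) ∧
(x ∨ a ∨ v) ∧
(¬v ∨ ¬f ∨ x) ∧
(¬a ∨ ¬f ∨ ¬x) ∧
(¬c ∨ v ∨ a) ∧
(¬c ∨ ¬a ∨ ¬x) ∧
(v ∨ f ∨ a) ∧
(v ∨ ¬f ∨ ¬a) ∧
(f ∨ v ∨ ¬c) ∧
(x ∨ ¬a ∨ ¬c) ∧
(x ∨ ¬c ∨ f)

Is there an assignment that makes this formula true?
Yes

Yes, the formula is satisfiable.

One satisfying assignment is: f=False, a=False, v=True, c=False, x=False

Verification: With this assignment, all 20 clauses evaluate to true.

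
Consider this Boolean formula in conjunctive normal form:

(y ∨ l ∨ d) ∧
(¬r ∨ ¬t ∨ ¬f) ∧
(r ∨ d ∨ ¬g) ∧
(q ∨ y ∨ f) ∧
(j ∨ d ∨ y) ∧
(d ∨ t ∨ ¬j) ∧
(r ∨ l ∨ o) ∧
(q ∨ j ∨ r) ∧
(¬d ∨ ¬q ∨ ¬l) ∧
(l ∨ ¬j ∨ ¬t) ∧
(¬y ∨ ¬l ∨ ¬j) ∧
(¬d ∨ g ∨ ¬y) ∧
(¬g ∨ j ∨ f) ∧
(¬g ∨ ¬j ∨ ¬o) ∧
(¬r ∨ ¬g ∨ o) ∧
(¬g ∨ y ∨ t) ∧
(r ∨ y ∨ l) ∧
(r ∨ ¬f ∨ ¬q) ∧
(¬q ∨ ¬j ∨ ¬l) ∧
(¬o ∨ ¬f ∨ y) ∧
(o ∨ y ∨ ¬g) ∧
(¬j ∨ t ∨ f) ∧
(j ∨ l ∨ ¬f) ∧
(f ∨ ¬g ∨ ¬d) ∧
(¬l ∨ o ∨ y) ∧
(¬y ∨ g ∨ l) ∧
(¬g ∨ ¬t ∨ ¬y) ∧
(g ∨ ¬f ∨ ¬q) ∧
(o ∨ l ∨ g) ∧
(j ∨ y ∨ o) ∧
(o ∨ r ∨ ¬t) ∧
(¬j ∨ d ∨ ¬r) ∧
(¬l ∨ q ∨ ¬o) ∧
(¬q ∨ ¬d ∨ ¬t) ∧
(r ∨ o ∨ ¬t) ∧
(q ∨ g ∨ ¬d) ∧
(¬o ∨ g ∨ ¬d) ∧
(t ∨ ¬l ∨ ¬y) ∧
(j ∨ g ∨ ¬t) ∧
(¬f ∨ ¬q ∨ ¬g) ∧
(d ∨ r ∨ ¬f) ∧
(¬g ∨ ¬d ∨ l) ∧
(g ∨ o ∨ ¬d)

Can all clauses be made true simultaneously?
No

No, the formula is not satisfiable.

No assignment of truth values to the variables can make all 43 clauses true simultaneously.

The formula is UNSAT (unsatisfiable).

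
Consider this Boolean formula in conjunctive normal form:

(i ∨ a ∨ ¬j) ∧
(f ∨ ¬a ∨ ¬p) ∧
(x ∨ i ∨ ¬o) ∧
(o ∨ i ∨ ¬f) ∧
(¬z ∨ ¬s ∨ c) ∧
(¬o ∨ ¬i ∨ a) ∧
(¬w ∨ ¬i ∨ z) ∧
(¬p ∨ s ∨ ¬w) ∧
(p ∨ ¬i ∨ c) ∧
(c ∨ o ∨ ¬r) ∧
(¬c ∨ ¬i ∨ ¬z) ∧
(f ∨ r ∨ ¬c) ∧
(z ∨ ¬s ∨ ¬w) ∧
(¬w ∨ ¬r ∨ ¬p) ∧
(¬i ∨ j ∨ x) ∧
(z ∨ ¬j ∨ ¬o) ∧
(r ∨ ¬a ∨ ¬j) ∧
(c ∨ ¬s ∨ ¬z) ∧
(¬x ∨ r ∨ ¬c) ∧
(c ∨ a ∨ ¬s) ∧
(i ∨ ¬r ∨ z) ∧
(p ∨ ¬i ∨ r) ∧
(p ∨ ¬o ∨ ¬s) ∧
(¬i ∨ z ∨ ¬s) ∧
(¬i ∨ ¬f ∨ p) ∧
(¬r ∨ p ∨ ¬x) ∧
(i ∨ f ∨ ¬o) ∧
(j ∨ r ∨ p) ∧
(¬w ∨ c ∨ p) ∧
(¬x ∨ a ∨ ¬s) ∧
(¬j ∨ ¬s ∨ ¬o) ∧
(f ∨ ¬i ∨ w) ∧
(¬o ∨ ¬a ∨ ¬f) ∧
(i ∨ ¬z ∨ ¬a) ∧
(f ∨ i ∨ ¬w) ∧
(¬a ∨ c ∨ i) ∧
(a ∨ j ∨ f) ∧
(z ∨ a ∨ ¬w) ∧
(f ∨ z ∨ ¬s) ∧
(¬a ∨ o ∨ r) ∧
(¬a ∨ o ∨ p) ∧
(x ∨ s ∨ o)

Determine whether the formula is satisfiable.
Yes

Yes, the formula is satisfiable.

One satisfying assignment is: r=False, w=False, i=True, x=True, z=False, f=True, c=False, o=False, a=False, j=True, s=False, p=True

Verification: With this assignment, all 42 clauses evaluate to true.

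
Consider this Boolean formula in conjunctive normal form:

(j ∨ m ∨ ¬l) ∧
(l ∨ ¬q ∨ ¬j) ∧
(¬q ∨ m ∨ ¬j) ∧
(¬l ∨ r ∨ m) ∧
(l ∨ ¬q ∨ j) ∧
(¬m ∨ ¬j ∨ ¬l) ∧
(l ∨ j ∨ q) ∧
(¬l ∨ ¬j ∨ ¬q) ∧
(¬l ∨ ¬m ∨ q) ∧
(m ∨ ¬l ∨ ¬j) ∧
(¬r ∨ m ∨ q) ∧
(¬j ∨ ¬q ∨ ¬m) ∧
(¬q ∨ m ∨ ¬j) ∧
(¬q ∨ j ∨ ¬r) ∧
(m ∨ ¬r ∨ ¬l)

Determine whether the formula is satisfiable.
Yes

Yes, the formula is satisfiable.

One satisfying assignment is: j=True, r=False, q=False, m=False, l=False

Verification: With this assignment, all 15 clauses evaluate to true.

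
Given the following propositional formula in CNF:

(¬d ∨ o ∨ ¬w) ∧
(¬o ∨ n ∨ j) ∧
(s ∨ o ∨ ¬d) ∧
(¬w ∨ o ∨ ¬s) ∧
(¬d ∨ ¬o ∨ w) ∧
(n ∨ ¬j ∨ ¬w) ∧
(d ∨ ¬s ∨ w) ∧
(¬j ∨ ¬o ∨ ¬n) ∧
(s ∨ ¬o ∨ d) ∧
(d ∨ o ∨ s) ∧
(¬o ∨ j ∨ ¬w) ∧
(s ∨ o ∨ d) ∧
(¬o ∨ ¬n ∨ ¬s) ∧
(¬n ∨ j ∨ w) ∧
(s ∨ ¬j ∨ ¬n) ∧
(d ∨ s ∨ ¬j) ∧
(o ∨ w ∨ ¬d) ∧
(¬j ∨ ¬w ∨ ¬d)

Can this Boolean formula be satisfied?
No

No, the formula is not satisfiable.

No assignment of truth values to the variables can make all 18 clauses true simultaneously.

The formula is UNSAT (unsatisfiable).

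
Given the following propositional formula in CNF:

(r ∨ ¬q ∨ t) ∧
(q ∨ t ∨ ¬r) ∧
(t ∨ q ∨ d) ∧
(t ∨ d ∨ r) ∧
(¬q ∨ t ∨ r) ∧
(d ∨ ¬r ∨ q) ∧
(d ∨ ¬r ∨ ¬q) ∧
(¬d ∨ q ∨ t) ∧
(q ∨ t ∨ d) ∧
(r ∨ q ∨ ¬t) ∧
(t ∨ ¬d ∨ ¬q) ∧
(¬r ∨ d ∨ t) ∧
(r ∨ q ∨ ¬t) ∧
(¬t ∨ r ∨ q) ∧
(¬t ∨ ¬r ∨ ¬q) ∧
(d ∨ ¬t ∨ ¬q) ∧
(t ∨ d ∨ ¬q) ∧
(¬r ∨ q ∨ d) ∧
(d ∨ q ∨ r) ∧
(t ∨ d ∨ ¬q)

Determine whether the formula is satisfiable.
Yes

Yes, the formula is satisfiable.

One satisfying assignment is: r=False, t=True, d=True, q=True

Verification: With this assignment, all 20 clauses evaluate to true.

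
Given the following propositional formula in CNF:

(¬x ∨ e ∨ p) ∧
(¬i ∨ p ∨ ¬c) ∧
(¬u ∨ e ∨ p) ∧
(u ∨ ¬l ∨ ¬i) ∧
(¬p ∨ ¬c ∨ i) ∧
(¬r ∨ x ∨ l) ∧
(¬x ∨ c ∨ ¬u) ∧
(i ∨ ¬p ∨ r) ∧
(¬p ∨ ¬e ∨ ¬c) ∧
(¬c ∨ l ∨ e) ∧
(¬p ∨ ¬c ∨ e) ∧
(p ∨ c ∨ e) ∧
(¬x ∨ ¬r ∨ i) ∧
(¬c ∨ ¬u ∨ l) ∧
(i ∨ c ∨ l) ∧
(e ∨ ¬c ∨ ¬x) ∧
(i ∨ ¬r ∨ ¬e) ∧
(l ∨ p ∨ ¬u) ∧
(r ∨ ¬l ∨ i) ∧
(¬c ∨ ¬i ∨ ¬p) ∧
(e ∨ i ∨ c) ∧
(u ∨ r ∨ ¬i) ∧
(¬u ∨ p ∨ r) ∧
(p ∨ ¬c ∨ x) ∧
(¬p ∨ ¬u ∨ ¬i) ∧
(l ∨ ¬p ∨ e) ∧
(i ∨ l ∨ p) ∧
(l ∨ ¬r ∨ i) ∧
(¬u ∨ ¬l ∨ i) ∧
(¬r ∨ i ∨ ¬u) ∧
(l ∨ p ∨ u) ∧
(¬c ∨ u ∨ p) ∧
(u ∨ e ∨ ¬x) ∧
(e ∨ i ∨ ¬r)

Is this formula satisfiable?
Yes

Yes, the formula is satisfiable.

One satisfying assignment is: u=False, p=True, c=False, l=False, e=True, x=True, r=True, i=True

Verification: With this assignment, all 34 clauses evaluate to true.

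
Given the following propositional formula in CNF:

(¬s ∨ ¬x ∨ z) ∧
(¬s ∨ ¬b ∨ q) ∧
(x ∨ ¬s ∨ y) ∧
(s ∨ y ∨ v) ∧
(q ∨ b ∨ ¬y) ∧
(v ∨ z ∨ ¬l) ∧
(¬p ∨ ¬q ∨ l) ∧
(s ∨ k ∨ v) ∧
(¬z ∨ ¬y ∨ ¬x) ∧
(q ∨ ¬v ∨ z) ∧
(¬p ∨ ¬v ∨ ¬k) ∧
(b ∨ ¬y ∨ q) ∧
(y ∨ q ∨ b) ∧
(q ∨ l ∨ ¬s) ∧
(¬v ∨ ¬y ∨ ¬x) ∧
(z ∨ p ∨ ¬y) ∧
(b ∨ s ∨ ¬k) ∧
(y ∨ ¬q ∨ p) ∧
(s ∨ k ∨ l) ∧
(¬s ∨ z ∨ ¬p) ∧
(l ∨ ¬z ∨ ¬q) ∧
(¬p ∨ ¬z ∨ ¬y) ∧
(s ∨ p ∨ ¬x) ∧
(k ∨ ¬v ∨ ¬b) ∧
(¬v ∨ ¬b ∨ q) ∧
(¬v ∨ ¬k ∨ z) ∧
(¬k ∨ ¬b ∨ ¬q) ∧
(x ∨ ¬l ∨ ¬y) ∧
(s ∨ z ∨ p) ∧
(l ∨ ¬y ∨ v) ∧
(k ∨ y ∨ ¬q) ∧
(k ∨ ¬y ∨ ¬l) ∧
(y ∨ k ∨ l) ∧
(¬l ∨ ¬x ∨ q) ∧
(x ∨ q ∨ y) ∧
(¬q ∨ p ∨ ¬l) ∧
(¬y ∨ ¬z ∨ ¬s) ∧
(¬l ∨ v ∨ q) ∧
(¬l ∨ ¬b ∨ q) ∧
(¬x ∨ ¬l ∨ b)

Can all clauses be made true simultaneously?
No

No, the formula is not satisfiable.

No assignment of truth values to the variables can make all 40 clauses true simultaneously.

The formula is UNSAT (unsatisfiable).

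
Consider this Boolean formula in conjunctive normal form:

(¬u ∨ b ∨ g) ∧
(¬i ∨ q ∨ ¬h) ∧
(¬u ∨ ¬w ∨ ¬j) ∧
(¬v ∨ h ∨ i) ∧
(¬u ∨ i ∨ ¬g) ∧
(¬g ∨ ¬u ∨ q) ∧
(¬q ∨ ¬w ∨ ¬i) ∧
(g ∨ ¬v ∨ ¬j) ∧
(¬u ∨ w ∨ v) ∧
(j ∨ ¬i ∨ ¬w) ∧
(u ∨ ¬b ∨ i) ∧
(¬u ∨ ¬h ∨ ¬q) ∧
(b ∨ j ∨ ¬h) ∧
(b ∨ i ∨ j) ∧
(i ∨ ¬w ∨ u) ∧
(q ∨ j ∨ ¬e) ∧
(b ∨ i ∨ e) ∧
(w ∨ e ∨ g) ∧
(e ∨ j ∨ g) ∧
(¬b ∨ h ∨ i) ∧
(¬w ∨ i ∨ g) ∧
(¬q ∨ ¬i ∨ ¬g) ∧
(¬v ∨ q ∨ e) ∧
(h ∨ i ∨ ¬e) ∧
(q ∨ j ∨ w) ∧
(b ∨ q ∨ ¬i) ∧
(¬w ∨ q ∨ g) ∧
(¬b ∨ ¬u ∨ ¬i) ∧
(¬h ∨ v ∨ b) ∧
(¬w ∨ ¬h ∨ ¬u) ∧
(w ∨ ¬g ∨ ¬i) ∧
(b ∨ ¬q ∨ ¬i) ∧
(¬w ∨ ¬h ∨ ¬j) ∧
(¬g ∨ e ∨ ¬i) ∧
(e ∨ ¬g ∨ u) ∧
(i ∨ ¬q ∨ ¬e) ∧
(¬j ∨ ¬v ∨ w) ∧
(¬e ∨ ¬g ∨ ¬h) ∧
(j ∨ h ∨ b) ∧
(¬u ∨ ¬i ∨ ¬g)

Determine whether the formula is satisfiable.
Yes

Yes, the formula is satisfiable.

One satisfying assignment is: b=True, v=False, g=False, i=True, h=True, w=False, j=False, q=True, u=False, e=True

Verification: With this assignment, all 40 clauses evaluate to true.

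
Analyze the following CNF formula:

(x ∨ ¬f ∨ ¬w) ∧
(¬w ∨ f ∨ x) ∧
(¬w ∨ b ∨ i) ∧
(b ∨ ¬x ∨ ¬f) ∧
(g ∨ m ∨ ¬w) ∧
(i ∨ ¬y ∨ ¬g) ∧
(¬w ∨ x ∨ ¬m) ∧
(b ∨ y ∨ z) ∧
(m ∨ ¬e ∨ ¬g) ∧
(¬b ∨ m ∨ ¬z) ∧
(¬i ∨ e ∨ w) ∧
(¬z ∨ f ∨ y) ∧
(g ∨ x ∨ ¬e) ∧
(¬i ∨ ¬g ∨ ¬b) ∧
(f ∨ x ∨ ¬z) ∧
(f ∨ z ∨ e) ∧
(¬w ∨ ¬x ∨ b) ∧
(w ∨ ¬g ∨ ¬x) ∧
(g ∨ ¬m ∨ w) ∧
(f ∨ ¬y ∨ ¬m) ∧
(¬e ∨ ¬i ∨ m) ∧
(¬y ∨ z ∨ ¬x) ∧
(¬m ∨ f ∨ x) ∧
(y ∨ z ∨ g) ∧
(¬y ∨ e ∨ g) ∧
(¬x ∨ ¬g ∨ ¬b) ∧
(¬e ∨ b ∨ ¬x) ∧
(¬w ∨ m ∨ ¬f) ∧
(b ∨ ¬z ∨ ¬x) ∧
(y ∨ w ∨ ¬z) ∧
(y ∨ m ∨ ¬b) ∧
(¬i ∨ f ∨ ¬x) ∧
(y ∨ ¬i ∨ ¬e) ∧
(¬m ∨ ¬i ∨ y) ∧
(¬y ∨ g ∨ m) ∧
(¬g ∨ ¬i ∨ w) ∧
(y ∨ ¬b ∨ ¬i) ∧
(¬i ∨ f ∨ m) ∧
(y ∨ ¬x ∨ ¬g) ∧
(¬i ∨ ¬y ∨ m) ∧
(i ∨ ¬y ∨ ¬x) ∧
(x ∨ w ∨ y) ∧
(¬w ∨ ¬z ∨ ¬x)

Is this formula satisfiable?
No

No, the formula is not satisfiable.

No assignment of truth values to the variables can make all 43 clauses true simultaneously.

The formula is UNSAT (unsatisfiable).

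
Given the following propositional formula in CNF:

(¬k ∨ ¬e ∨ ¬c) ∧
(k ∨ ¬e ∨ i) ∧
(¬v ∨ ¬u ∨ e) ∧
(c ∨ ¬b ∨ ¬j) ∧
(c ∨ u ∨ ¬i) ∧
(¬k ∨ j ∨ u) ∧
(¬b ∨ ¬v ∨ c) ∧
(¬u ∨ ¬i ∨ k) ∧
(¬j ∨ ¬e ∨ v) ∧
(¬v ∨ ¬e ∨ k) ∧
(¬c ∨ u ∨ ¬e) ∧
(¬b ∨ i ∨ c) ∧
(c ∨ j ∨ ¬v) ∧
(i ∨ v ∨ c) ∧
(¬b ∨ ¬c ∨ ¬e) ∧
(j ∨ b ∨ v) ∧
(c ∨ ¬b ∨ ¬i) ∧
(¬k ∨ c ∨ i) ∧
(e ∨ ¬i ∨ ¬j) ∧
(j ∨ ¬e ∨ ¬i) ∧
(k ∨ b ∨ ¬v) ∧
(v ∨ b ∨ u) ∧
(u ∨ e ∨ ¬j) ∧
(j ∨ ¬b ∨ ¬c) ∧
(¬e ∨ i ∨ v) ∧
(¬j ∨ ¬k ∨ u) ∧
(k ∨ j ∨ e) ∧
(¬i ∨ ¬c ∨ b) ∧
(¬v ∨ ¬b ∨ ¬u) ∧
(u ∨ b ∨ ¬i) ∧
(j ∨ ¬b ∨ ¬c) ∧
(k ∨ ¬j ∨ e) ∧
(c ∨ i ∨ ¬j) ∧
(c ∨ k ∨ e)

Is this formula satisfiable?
Yes

Yes, the formula is satisfiable.

One satisfying assignment is: b=False, c=True, v=False, u=True, j=True, k=True, i=False, e=False

Verification: With this assignment, all 34 clauses evaluate to true.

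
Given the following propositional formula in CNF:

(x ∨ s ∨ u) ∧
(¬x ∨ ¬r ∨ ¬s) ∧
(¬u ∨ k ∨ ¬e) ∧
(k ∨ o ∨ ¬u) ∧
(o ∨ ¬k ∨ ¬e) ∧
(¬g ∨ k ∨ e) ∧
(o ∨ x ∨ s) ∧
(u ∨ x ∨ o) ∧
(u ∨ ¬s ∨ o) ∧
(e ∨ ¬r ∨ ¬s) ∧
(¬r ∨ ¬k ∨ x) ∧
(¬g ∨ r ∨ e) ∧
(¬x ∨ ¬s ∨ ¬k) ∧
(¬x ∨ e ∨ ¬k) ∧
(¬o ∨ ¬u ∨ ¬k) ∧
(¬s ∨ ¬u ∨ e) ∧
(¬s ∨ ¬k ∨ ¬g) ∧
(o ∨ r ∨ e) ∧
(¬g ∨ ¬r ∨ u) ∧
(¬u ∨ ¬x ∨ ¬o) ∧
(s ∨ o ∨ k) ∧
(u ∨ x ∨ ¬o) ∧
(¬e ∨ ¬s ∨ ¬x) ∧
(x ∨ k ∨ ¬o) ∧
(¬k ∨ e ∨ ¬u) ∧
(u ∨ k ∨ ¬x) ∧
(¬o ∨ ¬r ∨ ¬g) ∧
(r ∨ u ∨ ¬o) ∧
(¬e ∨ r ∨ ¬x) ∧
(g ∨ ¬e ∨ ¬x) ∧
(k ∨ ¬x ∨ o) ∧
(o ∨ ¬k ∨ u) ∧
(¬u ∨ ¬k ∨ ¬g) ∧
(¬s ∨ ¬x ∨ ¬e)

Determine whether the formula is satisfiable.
No

No, the formula is not satisfiable.

No assignment of truth values to the variables can make all 34 clauses true simultaneously.

The formula is UNSAT (unsatisfiable).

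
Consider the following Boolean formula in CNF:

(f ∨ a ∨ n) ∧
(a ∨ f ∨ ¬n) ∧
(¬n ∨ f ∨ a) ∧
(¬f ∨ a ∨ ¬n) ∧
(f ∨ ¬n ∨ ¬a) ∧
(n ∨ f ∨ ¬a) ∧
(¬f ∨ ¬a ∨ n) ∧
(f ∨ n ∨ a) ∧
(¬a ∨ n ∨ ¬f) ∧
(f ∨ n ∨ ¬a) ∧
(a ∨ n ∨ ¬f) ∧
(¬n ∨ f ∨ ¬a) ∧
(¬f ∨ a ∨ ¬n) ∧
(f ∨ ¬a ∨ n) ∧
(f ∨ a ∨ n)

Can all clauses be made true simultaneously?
Yes

Yes, the formula is satisfiable.

One satisfying assignment is: a=True, f=True, n=True

Verification: With this assignment, all 15 clauses evaluate to true.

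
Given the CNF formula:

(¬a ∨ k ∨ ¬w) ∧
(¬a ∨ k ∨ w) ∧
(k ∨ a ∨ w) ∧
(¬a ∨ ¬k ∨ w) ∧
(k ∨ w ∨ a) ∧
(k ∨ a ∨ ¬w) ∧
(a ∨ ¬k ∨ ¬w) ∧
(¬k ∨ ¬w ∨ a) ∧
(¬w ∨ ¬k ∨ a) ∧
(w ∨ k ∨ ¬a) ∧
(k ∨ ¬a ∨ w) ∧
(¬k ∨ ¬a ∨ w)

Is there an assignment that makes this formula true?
Yes

Yes, the formula is satisfiable.

One satisfying assignment is: a=True, k=True, w=True

Verification: With this assignment, all 12 clauses evaluate to true.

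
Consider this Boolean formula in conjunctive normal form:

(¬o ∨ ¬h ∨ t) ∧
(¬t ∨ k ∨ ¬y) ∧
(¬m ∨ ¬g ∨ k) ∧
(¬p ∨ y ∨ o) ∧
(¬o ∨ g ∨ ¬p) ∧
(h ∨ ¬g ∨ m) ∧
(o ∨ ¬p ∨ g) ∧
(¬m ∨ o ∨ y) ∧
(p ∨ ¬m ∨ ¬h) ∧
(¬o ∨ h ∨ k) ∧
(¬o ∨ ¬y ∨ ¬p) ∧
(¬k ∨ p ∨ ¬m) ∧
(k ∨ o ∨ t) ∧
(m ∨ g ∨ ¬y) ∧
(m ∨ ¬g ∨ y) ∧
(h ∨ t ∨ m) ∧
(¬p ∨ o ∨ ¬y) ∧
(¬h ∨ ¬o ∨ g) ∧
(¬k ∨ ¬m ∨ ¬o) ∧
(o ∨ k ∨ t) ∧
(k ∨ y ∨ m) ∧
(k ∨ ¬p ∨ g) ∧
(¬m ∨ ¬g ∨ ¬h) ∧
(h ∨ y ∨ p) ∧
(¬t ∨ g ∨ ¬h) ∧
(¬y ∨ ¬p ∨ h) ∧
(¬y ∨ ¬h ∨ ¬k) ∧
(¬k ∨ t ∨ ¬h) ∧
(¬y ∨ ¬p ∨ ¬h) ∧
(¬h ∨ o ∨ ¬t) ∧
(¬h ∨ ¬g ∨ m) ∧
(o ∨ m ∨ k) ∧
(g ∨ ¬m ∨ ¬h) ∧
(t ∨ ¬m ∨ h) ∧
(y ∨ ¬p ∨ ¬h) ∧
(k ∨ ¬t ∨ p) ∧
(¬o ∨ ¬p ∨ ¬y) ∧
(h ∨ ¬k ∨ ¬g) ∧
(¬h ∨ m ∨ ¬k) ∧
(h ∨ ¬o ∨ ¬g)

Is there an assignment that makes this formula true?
No

No, the formula is not satisfiable.

No assignment of truth values to the variables can make all 40 clauses true simultaneously.

The formula is UNSAT (unsatisfiable).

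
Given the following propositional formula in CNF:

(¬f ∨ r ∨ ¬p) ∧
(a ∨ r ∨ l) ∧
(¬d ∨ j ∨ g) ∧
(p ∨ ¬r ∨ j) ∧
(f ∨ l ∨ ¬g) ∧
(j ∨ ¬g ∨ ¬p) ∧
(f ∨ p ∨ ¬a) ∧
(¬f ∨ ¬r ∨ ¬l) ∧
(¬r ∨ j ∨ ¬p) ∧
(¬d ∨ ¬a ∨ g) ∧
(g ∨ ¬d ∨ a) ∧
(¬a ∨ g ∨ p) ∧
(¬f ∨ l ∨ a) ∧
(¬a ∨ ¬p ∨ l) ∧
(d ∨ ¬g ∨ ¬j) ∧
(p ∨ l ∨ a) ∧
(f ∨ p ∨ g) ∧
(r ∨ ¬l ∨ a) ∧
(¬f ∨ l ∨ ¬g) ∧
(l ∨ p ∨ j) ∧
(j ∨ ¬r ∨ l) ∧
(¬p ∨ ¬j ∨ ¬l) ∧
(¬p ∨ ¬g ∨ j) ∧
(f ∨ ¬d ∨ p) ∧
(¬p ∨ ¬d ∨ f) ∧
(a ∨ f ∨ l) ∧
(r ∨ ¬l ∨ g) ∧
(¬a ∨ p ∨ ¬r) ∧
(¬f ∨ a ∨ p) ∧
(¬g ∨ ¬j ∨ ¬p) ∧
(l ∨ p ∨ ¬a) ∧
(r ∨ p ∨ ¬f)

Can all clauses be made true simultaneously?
No

No, the formula is not satisfiable.

No assignment of truth values to the variables can make all 32 clauses true simultaneously.

The formula is UNSAT (unsatisfiable).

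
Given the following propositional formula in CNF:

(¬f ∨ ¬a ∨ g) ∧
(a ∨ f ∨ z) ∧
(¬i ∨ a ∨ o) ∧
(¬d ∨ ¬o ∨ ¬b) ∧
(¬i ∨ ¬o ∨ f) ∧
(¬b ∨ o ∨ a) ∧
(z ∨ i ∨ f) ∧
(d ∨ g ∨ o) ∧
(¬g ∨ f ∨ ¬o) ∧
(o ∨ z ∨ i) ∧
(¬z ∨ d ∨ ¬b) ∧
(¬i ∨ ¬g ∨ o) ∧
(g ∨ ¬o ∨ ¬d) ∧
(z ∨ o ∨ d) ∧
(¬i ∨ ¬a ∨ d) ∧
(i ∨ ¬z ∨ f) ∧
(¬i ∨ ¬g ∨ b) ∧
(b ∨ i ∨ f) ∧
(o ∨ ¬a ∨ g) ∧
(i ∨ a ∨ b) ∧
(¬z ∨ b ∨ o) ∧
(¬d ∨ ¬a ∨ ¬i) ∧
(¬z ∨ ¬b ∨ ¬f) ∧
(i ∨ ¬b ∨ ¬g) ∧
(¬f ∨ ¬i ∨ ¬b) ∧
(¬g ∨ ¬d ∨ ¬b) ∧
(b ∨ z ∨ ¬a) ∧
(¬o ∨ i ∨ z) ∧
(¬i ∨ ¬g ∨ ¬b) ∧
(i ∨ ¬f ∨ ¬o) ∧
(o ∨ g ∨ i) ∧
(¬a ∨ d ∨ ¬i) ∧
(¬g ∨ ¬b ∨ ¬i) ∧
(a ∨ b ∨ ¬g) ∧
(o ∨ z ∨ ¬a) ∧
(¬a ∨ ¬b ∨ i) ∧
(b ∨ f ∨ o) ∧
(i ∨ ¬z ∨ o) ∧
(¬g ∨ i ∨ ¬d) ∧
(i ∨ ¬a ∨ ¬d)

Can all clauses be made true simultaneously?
Yes

Yes, the formula is satisfiable.

One satisfying assignment is: d=False, i=True, o=True, z=False, b=False, g=False, a=False, f=True

Verification: With this assignment, all 40 clauses evaluate to true.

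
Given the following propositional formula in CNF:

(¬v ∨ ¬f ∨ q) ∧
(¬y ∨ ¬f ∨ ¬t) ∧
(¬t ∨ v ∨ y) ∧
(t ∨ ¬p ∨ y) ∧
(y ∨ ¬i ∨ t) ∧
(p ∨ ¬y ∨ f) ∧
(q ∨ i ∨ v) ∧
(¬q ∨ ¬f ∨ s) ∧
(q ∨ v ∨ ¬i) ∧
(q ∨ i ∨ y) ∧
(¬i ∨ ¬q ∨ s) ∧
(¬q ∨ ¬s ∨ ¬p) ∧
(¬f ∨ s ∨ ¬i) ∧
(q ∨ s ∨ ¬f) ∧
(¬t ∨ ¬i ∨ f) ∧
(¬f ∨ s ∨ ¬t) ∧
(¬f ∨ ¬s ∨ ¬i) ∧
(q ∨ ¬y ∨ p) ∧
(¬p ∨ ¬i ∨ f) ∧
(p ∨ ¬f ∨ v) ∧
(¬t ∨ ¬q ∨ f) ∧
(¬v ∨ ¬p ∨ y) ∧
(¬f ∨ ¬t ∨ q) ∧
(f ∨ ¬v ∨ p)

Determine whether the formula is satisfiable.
Yes

Yes, the formula is satisfiable.

One satisfying assignment is: p=False, v=False, i=False, f=False, t=False, s=False, q=True, y=False

Verification: With this assignment, all 24 clauses evaluate to true.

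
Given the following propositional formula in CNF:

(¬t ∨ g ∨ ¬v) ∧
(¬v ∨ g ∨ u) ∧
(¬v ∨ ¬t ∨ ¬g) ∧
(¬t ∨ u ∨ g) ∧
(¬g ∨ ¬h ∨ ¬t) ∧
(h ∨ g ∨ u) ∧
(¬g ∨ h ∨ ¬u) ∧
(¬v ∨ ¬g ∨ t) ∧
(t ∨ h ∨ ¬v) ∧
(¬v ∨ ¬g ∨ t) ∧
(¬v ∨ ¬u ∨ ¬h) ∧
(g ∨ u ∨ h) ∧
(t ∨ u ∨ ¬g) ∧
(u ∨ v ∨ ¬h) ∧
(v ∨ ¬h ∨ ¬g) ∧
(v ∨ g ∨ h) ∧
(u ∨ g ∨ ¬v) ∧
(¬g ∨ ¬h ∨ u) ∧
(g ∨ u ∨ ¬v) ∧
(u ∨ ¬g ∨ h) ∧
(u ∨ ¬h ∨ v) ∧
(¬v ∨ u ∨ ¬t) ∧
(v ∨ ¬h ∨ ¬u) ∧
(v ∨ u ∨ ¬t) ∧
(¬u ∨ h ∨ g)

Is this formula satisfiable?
No

No, the formula is not satisfiable.

No assignment of truth values to the variables can make all 25 clauses true simultaneously.

The formula is UNSAT (unsatisfiable).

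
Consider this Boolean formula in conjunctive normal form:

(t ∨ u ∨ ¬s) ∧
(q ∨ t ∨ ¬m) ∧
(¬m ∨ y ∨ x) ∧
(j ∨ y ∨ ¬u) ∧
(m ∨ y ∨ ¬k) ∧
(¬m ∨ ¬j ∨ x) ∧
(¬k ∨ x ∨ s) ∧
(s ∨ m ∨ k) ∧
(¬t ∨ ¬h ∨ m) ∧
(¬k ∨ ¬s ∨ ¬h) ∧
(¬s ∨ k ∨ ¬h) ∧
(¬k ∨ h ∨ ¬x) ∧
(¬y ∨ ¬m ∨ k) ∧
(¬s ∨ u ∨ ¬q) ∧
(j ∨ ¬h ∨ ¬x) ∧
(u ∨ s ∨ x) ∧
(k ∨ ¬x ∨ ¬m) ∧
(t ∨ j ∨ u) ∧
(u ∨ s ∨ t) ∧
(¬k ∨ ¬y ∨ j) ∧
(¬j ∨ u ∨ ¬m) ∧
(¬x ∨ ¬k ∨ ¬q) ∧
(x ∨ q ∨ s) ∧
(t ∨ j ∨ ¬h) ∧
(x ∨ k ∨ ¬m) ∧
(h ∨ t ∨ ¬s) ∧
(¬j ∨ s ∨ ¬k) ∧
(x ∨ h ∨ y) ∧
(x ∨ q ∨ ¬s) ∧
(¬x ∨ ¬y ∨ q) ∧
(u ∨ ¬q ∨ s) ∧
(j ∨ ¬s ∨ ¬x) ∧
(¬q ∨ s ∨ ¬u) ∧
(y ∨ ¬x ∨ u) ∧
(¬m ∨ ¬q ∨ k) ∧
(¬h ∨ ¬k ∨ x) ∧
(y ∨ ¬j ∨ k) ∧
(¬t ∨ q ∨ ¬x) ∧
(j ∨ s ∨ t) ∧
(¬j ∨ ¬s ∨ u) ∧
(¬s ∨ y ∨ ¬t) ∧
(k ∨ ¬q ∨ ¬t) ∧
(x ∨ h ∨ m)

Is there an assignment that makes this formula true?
No

No, the formula is not satisfiable.

No assignment of truth values to the variables can make all 43 clauses true simultaneously.

The formula is UNSAT (unsatisfiable).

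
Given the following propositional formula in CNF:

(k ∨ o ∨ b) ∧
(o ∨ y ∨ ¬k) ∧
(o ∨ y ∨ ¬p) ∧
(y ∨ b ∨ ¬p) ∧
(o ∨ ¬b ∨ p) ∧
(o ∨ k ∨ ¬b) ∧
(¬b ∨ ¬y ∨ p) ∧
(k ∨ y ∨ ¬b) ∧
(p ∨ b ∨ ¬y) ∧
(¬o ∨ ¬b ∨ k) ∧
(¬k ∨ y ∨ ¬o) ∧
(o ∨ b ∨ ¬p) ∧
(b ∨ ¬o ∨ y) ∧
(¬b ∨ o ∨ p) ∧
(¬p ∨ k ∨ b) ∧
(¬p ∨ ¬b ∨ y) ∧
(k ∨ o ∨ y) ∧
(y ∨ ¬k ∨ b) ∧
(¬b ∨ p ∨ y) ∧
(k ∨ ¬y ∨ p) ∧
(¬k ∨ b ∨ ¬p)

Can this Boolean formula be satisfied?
Yes

Yes, the formula is satisfiable.

One satisfying assignment is: y=True, p=True, o=False, k=True, b=True

Verification: With this assignment, all 21 clauses evaluate to true.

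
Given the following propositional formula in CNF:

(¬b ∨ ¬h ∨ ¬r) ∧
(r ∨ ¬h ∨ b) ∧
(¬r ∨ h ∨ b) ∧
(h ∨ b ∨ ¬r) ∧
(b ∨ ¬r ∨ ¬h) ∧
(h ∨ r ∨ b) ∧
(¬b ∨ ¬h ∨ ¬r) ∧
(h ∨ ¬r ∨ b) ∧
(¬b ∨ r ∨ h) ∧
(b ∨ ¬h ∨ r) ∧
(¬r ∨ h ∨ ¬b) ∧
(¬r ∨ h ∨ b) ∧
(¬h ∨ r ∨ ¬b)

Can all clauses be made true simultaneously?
No

No, the formula is not satisfiable.

No assignment of truth values to the variables can make all 13 clauses true simultaneously.

The formula is UNSAT (unsatisfiable).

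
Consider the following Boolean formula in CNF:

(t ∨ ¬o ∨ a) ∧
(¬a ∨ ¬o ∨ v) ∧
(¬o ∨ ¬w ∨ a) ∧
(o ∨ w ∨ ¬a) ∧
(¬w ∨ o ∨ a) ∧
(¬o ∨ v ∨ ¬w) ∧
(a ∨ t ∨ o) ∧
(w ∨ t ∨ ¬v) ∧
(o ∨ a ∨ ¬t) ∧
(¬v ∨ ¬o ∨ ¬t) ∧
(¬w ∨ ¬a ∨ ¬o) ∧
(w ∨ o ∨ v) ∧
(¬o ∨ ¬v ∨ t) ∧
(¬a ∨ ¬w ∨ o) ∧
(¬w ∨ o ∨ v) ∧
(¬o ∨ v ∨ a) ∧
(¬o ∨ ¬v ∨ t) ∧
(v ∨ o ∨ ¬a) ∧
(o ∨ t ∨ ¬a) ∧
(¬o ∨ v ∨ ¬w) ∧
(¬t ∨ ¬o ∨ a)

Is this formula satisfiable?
No

No, the formula is not satisfiable.

No assignment of truth values to the variables can make all 21 clauses true simultaneously.

The formula is UNSAT (unsatisfiable).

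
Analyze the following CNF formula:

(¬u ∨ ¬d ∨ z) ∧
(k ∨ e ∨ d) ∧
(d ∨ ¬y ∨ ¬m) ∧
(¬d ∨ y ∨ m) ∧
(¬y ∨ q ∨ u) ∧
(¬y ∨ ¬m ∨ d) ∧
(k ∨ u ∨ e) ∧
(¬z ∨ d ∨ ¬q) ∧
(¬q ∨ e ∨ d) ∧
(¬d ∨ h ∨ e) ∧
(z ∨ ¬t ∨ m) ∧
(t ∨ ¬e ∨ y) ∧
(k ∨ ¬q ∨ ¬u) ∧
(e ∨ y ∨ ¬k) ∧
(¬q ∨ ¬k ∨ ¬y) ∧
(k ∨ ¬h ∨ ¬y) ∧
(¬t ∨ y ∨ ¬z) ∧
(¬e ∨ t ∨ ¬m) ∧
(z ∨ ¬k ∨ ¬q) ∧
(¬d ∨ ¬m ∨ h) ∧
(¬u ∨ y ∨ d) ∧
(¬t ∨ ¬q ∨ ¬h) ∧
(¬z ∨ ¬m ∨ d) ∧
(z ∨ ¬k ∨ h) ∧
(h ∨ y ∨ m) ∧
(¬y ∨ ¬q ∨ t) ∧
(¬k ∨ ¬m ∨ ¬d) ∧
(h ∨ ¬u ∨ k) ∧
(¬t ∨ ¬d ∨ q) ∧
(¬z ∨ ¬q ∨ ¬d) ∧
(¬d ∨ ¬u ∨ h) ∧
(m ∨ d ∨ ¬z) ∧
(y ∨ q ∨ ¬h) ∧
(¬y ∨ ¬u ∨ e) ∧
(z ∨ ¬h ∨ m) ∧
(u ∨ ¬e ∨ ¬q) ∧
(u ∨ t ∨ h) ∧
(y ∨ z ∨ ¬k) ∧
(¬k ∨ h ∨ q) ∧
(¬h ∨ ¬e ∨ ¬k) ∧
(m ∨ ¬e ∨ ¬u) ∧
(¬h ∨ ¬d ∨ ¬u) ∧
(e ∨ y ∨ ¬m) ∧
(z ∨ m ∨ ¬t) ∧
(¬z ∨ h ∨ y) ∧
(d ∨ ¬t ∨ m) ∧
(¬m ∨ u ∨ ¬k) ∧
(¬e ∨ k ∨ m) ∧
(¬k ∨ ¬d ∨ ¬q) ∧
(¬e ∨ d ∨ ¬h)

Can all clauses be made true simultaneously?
Yes

Yes, the formula is satisfiable.

One satisfying assignment is: z=False, d=False, y=False, u=False, e=True, q=False, t=True, m=True, k=False, h=False

Verification: With this assignment, all 50 clauses evaluate to true.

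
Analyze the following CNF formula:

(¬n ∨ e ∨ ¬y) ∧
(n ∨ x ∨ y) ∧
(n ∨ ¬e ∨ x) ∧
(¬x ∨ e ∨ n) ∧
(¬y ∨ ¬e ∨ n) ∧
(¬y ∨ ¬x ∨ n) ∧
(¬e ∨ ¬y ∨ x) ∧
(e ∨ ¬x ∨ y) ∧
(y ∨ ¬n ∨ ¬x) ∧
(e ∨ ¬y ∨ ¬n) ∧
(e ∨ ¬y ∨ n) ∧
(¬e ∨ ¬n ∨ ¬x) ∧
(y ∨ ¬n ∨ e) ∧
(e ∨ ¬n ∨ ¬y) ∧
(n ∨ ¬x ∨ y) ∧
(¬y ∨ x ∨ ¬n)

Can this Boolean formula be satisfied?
Yes

Yes, the formula is satisfiable.

One satisfying assignment is: n=True, y=False, e=True, x=False

Verification: With this assignment, all 16 clauses evaluate to true.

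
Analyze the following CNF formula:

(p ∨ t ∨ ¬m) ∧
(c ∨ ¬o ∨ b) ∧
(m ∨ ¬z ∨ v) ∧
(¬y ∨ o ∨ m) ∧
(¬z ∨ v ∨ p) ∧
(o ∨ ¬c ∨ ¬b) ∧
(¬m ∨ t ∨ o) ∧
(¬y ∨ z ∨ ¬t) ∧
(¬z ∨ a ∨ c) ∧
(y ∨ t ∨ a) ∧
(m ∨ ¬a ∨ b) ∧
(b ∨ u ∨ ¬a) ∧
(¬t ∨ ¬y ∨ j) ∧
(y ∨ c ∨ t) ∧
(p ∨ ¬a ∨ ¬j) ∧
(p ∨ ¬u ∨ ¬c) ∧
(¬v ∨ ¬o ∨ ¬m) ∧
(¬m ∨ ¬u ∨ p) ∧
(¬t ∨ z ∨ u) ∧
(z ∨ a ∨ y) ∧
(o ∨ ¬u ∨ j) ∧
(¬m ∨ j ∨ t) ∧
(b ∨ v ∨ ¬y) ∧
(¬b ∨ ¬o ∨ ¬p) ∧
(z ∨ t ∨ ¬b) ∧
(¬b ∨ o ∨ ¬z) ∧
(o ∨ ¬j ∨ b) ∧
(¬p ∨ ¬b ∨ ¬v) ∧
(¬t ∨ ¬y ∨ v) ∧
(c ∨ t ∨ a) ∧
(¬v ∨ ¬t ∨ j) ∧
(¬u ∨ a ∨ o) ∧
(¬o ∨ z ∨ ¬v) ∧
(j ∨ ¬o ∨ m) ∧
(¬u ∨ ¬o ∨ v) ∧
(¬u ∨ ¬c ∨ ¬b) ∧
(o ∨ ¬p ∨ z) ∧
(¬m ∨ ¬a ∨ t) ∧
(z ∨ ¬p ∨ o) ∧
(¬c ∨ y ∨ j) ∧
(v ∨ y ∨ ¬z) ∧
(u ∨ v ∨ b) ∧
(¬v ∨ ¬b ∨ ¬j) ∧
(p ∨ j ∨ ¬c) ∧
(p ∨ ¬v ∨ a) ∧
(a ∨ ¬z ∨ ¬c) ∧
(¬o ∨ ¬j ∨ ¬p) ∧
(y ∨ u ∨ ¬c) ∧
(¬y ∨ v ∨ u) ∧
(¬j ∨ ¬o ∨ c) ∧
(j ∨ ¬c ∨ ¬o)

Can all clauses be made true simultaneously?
No

No, the formula is not satisfiable.

No assignment of truth values to the variables can make all 51 clauses true simultaneously.

The formula is UNSAT (unsatisfiable).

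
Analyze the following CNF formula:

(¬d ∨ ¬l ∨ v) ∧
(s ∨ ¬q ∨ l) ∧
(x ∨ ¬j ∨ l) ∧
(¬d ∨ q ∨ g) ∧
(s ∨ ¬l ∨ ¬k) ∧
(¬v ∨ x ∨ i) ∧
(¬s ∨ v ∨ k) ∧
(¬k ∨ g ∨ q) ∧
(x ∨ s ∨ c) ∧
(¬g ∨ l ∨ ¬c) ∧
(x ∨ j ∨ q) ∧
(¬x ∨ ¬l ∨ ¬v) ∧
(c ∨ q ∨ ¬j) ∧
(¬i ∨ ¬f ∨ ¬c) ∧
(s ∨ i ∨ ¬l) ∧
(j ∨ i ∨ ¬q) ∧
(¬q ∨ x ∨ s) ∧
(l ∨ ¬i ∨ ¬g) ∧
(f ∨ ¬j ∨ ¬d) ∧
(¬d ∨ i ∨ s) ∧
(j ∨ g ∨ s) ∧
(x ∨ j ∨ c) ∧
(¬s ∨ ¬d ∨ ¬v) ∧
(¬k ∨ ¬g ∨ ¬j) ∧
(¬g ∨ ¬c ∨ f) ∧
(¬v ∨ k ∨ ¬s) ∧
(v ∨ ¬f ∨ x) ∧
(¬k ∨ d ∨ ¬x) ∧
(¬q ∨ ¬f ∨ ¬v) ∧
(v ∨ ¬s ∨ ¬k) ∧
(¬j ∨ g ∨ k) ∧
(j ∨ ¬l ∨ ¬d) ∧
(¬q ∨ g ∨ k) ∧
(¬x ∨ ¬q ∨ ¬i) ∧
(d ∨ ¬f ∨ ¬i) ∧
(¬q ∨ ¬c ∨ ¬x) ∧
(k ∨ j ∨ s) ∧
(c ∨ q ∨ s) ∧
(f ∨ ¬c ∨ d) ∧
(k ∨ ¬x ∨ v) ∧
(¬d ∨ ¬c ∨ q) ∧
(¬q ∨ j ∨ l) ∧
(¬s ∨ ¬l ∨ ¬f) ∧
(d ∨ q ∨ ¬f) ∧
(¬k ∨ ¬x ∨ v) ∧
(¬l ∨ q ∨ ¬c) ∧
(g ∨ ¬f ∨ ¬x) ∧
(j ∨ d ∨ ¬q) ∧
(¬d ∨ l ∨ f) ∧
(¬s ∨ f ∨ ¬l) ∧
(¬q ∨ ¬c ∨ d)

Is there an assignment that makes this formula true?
No

No, the formula is not satisfiable.

No assignment of truth values to the variables can make all 51 clauses true simultaneously.

The formula is UNSAT (unsatisfiable).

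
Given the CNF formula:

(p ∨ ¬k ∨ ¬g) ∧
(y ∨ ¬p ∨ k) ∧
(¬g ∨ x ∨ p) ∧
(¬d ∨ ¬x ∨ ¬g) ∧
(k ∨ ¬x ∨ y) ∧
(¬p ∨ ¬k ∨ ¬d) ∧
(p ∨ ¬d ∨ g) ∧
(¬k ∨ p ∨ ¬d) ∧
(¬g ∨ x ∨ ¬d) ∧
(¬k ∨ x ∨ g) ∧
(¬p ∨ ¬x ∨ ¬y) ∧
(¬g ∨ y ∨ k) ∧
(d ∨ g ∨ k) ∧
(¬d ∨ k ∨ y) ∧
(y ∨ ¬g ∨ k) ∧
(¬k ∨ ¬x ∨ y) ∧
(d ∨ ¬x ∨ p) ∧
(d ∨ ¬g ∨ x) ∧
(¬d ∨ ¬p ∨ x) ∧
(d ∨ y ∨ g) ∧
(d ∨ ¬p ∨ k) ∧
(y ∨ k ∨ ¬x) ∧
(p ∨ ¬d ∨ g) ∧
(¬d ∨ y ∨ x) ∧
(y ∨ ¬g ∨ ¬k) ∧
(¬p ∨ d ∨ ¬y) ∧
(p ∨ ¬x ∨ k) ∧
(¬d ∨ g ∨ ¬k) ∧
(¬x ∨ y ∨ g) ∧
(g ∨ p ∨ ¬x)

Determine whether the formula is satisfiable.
No

No, the formula is not satisfiable.

No assignment of truth values to the variables can make all 30 clauses true simultaneously.

The formula is UNSAT (unsatisfiable).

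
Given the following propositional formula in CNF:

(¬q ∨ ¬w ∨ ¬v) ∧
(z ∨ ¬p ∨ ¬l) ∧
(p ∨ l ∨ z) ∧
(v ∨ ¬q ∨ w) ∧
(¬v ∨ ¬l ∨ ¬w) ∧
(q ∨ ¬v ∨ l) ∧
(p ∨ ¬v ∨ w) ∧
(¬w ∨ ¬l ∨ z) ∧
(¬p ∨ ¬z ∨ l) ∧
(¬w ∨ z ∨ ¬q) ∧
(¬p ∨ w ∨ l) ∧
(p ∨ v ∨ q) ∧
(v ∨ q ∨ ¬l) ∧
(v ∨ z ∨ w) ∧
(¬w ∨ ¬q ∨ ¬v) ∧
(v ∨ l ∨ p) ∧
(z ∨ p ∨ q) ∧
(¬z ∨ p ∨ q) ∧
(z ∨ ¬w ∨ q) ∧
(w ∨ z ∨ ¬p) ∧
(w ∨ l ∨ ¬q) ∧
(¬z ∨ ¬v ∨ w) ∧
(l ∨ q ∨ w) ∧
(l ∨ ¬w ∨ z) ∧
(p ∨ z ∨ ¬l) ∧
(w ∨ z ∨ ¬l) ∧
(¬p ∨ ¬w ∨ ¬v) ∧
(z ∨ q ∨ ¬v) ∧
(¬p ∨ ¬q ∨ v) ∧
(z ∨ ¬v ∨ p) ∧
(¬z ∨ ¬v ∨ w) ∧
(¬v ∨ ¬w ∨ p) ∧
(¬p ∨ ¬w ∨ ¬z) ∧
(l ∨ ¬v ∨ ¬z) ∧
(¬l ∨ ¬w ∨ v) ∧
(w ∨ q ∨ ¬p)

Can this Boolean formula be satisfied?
No

No, the formula is not satisfiable.

No assignment of truth values to the variables can make all 36 clauses true simultaneously.

The formula is UNSAT (unsatisfiable).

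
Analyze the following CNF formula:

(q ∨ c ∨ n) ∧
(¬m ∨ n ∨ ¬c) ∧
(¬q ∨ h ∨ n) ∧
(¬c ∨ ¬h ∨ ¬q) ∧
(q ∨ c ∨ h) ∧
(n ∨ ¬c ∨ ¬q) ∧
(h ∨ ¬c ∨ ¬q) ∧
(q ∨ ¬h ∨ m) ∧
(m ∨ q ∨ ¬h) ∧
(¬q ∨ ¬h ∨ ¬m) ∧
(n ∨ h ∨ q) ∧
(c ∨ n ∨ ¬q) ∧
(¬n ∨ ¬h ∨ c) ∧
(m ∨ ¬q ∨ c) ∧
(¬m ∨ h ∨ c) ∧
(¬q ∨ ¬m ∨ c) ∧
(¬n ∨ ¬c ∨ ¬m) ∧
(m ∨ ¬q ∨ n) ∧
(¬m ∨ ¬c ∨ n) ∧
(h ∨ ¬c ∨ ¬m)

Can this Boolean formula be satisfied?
Yes

Yes, the formula is satisfiable.

One satisfying assignment is: m=False, n=True, c=True, q=False, h=False

Verification: With this assignment, all 20 clauses evaluate to true.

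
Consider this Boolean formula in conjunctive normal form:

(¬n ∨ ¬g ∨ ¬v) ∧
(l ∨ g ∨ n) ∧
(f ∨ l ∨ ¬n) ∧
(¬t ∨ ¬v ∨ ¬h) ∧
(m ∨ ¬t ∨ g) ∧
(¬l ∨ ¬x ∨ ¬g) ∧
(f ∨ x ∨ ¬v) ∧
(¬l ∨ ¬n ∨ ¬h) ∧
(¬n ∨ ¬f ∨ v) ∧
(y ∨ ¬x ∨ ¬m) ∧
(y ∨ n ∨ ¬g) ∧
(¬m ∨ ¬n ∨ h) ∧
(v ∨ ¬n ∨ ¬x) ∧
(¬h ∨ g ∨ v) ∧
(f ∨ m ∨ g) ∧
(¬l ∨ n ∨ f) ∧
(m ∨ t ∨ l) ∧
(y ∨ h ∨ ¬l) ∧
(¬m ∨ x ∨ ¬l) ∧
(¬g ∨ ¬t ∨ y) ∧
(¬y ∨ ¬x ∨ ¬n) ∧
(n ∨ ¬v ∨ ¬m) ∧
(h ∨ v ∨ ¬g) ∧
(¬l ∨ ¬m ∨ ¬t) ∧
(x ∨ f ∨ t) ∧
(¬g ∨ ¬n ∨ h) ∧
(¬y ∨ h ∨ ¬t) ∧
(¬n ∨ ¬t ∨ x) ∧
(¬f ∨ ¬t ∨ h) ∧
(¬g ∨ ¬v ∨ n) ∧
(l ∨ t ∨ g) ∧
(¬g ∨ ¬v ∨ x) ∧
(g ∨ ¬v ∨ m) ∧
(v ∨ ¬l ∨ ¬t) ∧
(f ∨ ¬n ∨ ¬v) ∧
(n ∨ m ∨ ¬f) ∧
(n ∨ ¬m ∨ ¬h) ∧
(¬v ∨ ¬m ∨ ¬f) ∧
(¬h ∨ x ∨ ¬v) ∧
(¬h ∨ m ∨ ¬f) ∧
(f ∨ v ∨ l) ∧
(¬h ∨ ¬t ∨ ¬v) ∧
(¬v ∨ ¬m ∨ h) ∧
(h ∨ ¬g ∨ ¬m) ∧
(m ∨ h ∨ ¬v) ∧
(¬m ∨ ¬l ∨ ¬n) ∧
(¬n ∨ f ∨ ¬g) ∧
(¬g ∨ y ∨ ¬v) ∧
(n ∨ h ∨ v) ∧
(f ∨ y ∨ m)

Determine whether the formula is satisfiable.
No

No, the formula is not satisfiable.

No assignment of truth values to the variables can make all 50 clauses true simultaneously.

The formula is UNSAT (unsatisfiable).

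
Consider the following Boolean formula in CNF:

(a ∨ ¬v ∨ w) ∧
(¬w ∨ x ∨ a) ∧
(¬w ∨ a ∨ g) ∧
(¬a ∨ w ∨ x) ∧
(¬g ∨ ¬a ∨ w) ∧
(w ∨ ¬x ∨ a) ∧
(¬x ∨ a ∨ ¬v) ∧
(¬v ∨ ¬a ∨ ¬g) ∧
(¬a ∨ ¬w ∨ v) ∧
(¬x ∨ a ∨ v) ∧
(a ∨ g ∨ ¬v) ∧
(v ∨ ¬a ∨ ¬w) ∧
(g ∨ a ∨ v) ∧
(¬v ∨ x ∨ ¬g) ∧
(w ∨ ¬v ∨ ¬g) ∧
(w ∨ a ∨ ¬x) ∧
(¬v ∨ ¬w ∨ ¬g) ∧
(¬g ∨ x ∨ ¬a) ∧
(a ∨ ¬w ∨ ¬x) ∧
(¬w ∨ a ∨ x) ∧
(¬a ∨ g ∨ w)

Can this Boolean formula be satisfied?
Yes

Yes, the formula is satisfiable.

One satisfying assignment is: g=True, x=False, v=False, a=False, w=False

Verification: With this assignment, all 21 clauses evaluate to true.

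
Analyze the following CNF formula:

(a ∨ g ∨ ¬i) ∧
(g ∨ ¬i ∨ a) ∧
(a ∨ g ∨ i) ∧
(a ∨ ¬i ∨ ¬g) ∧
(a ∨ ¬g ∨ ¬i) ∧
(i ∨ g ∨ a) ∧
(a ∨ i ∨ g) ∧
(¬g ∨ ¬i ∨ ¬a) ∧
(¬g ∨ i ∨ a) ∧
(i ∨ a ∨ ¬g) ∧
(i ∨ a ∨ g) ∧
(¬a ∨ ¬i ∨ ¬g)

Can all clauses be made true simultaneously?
Yes

Yes, the formula is satisfiable.

One satisfying assignment is: g=False, i=False, a=True

Verification: With this assignment, all 12 clauses evaluate to true.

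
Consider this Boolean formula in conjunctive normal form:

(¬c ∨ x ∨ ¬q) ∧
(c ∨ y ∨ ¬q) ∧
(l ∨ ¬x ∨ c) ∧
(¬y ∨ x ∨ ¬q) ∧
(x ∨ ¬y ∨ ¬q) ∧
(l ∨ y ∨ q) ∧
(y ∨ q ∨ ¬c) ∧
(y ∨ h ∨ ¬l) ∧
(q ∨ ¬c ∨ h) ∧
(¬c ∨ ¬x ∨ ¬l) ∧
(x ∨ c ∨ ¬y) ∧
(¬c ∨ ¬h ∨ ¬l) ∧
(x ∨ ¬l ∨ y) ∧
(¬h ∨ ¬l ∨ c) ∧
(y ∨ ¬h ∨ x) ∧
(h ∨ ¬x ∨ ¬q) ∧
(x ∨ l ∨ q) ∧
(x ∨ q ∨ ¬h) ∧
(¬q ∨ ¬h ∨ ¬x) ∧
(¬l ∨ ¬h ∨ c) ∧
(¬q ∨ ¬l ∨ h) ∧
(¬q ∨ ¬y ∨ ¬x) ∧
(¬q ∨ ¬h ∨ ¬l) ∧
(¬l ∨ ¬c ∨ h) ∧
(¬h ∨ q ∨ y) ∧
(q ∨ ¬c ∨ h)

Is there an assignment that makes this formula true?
Yes

Yes, the formula is satisfiable.

One satisfying assignment is: x=True, q=False, h=True, y=True, c=True, l=False

Verification: With this assignment, all 26 clauses evaluate to true.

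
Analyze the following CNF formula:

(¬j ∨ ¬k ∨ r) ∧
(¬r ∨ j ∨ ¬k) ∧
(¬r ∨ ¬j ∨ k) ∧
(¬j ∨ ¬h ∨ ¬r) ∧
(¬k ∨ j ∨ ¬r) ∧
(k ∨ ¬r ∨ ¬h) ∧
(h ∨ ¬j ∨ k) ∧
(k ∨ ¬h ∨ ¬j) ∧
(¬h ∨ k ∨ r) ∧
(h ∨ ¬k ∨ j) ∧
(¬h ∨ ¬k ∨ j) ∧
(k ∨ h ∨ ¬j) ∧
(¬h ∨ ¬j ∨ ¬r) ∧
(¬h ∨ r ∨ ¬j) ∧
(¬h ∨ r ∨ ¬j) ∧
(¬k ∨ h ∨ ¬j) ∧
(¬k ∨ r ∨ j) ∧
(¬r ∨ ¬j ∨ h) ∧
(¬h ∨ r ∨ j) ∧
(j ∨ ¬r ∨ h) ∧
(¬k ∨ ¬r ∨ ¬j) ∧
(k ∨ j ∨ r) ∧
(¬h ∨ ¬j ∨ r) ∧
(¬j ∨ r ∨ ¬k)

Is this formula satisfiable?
No

No, the formula is not satisfiable.

No assignment of truth values to the variables can make all 24 clauses true simultaneously.

The formula is UNSAT (unsatisfiable).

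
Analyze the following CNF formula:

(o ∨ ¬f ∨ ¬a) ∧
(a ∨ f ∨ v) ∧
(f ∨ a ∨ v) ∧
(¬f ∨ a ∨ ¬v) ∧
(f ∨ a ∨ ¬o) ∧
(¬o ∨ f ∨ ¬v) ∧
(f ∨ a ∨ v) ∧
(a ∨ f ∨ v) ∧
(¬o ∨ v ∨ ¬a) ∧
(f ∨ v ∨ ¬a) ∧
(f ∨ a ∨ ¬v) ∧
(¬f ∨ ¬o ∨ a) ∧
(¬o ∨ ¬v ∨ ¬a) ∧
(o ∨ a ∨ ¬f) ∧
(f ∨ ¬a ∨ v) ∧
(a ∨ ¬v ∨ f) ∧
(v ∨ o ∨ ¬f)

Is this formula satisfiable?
Yes

Yes, the formula is satisfiable.

One satisfying assignment is: o=False, f=False, a=True, v=True

Verification: With this assignment, all 17 clauses evaluate to true.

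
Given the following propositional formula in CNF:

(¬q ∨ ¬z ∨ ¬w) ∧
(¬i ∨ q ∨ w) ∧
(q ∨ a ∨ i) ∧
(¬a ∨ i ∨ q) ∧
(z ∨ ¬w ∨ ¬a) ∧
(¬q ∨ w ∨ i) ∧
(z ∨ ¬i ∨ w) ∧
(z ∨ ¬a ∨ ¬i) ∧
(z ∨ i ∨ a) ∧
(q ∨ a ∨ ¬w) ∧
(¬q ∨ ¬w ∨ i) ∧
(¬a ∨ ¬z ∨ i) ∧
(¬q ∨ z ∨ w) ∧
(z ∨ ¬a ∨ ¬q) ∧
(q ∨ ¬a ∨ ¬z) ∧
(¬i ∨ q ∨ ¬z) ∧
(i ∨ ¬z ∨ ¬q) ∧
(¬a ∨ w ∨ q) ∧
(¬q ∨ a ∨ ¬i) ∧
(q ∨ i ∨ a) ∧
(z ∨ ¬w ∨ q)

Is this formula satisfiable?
Yes

Yes, the formula is satisfiable.

One satisfying assignment is: z=True, a=True, w=False, i=True, q=True

Verification: With this assignment, all 21 clauses evaluate to true.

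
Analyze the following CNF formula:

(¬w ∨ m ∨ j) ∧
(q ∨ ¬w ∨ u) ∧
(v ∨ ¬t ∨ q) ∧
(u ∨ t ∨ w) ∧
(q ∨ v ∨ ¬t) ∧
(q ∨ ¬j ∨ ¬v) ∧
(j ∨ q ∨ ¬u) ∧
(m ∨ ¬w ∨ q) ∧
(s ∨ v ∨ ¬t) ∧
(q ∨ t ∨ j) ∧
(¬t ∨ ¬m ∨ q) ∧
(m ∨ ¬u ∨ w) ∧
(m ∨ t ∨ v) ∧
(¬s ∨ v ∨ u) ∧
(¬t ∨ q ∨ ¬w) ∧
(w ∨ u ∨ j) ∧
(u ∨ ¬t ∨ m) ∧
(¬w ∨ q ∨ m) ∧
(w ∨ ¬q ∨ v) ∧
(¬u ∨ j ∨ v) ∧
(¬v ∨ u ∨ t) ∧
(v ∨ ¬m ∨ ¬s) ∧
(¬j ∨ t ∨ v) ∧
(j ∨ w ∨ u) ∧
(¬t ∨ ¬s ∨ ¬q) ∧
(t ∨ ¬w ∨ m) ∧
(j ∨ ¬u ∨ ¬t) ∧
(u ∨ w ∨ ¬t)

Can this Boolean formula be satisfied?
Yes

Yes, the formula is satisfiable.

One satisfying assignment is: v=False, m=True, t=False, u=False, j=False, q=True, s=False, w=True

Verification: With this assignment, all 28 clauses evaluate to true.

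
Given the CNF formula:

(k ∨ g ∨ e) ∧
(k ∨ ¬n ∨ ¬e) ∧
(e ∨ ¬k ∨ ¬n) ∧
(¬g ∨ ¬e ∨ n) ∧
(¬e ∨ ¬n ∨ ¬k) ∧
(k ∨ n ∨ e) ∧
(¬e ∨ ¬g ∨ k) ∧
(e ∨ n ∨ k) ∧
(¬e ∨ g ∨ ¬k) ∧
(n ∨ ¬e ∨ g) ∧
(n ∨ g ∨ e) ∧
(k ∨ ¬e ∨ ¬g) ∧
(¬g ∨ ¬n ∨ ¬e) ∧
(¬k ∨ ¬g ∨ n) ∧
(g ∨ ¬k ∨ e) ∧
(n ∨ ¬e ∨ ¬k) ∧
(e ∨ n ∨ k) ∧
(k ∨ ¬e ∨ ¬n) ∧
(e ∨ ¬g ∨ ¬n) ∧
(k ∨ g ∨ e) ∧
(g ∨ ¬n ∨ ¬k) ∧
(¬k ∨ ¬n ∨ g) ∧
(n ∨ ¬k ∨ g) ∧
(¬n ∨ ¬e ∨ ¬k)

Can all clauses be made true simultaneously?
No

No, the formula is not satisfiable.

No assignment of truth values to the variables can make all 24 clauses true simultaneously.

The formula is UNSAT (unsatisfiable).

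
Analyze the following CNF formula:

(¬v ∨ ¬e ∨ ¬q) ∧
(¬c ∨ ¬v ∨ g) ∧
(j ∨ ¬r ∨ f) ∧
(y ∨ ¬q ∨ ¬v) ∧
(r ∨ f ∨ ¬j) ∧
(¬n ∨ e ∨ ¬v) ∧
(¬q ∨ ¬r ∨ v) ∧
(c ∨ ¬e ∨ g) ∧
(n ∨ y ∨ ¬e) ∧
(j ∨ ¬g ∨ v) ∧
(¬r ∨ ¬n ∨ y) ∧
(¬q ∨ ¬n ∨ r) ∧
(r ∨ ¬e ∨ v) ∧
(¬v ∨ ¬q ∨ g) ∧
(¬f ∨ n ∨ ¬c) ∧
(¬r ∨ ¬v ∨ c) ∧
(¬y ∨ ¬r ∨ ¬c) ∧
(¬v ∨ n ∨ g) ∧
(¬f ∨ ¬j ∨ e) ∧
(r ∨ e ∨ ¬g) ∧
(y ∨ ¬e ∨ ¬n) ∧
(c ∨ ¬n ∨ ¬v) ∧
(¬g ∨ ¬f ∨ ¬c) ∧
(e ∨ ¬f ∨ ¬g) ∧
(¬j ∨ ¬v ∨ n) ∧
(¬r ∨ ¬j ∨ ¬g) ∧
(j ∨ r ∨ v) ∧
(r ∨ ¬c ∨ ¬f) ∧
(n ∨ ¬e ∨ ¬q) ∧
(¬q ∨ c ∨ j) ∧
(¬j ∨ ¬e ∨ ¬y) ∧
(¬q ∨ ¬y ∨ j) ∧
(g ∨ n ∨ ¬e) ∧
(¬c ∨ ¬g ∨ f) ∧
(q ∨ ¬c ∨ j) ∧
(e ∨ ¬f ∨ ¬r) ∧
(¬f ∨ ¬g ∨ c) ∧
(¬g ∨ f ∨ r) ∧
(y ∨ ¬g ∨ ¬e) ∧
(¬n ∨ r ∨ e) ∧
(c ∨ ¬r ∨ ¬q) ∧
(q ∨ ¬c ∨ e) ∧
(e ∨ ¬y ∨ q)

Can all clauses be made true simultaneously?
Yes

Yes, the formula is satisfiable.

One satisfying assignment is: c=False, q=False, y=False, r=True, e=False, j=True, f=False, v=False, n=False, g=False

Verification: With this assignment, all 43 clauses evaluate to true.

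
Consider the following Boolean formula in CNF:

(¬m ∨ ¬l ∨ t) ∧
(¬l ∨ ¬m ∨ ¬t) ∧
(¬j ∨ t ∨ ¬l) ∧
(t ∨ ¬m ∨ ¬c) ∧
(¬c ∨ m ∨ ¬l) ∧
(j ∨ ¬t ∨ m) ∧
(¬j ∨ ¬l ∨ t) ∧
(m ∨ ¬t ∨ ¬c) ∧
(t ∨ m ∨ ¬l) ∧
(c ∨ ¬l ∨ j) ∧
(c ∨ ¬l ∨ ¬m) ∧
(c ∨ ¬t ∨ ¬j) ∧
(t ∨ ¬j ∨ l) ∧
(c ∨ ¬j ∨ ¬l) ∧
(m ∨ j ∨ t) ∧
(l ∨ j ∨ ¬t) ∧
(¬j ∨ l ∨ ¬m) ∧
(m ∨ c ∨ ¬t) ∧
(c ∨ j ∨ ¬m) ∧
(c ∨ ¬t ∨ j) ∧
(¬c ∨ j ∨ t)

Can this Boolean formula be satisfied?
No

No, the formula is not satisfiable.

No assignment of truth values to the variables can make all 21 clauses true simultaneously.

The formula is UNSAT (unsatisfiable).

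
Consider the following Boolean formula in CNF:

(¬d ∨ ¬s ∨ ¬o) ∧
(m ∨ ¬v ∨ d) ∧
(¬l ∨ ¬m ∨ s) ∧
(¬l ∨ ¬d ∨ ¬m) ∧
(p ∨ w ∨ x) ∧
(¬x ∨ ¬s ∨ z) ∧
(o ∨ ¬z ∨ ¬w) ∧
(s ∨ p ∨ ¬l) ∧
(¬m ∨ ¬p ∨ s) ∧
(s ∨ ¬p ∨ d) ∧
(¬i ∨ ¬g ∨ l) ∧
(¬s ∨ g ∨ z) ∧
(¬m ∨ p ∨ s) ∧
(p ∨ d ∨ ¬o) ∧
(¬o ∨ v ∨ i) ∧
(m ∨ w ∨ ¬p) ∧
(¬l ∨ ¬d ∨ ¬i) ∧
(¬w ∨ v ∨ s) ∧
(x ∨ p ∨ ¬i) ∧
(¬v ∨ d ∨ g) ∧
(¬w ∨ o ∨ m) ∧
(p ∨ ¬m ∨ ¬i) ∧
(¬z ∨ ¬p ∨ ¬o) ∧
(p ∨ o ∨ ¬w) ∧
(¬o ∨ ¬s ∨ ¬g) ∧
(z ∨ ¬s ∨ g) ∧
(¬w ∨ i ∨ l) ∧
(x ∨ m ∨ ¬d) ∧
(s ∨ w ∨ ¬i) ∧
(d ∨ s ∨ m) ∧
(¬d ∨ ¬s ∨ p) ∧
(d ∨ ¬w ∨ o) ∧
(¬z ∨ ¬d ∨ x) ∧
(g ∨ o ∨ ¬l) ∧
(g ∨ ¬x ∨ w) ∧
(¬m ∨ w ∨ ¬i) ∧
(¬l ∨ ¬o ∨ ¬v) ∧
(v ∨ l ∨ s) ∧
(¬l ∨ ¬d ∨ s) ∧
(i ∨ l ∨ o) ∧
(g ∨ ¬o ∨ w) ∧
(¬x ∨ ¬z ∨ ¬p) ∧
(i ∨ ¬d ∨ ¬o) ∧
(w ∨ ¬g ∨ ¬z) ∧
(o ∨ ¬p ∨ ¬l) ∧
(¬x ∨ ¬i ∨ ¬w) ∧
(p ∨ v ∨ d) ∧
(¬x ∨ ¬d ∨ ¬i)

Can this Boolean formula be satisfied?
No

No, the formula is not satisfiable.

No assignment of truth values to the variables can make all 48 clauses true simultaneously.

The formula is UNSAT (unsatisfiable).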